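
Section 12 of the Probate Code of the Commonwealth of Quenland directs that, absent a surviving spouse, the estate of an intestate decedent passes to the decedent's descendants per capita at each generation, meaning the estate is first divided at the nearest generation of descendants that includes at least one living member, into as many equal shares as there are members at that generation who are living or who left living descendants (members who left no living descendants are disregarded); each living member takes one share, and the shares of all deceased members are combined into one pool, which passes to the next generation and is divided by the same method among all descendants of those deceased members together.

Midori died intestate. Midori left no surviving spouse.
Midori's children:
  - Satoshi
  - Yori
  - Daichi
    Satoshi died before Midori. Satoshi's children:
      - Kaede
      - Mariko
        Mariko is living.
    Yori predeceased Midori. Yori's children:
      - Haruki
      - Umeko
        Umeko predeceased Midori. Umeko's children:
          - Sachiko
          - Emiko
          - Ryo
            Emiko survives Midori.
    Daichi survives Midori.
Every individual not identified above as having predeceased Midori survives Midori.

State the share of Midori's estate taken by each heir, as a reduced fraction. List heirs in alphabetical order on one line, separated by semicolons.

There is no surviving spouse, so the entire estate passes to Midori's descendants per capita at each generation.
At generation 1 (Satoshi, Yori, Daichi) there are 3 shares of (1)/3 = 1/3 each.
Living: Daichi — each takes 1/3.
Deceased: Satoshi and Yori. Their combined 2/3 is pooled and carried to generation 2.
At generation 2 (Kaede, Mariko, Haruki, Umeko) there are 4 shares of (2/3)/4 = 1/6 each.
Living: Kaede, Mariko, and Haruki — each takes 1/6.
Deceased: Umeko. That 1/6 share is carried to generation 3.
At generation 3 (Sachiko, Emiko, Ryo) there are 3 shares of (1/6)/3 = 1/18 each.
Living: Sachiko, Emiko, and Ryo — each takes 1/18.

Daichi 1/3; Emiko 1/18; Haruki 1/6; Kaede 1/6; Mariko 1/6; Ryo 1/18; Sachiko 1/18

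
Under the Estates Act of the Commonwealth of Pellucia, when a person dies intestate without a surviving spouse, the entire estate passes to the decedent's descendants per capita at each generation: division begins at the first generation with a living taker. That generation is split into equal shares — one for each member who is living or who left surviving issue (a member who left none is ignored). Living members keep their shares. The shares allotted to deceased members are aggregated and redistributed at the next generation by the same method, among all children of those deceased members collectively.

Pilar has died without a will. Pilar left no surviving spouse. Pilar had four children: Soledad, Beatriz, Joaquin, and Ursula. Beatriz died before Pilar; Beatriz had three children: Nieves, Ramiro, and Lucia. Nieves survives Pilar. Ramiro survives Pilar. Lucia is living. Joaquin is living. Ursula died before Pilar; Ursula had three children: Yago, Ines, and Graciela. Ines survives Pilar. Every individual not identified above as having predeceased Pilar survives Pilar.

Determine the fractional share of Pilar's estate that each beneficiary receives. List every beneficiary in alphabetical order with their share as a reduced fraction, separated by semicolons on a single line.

Graciela 1/12; Ines 1/12; Joaquin 1/4; Lucia 1/12; Nieves 1/12; Ramiro 1/12; Soledad 1/4; Yago 1/12

There is no surviving spouse, so the entire estate passes to Pilar's descendants per capita at each generation.
At generation 1 (Soledad, Beatriz, Joaquin, Ursula) there are 4 shares of (1)/4 = 1/4 each.
Living: Soledad and Joaquin — each takes 1/4.
Deceased: Beatriz and Ursula. Their combined 1/2 is pooled and carried to generation 2.
At generation 2 (Nieves, Ramiro, Lucia, Yago, Ines, Graciela) there are 6 shares of (1/2)/6 = 1/12 each.
Living: Nieves, Ramiro, Lucia, Yago, Ines, and Graciela — each takes 1/12.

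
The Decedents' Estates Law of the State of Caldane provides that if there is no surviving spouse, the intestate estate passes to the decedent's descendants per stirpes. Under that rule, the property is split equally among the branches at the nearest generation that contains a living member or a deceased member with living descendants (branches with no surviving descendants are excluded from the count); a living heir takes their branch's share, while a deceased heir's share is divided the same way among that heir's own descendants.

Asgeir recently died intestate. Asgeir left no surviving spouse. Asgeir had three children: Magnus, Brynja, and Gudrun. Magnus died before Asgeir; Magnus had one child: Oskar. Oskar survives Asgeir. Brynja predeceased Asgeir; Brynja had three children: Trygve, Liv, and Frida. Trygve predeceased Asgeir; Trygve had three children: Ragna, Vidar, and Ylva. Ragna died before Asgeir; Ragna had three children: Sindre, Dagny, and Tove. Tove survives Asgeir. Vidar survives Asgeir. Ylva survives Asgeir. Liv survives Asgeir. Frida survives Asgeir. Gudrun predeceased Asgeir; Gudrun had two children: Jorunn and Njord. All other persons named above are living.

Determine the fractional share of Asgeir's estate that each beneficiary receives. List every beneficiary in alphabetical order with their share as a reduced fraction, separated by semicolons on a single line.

Dagny 1/81; Frida 1/9; Jorunn 1/6; Liv 1/9; Njord 1/6; Oskar 1/3; Sindre 1/81; Tove 1/81; Vidar 1/27; Ylva 1/27

There is no surviving spouse, so the entire estate passes to Asgeir's descendants per stirpes.
The estate is divided into 3 equal shares of 1/3 among Magnus, Brynja, Gudrun.
Magnus predeceased; the 1/3 allotted to Magnus's branch passes to Magnus's issue by representation.
Oskar is the sole taker at this level and receives the full 1/3.
Brynja predeceased; the 1/3 allotted to Brynja's branch passes to Brynja's issue by representation.
The 1/3 is divided into 3 equal shares of 1/9 among Trygve, Liv, Frida.
Trygve predeceased; the 1/9 allotted to Trygve's branch passes to Trygve's issue by representation.
The 1/9 is divided into 3 equal shares of 1/27 among Ragna, Vidar, Ylva.
Ragna predeceased; the 1/27 allotted to Ragna's branch passes to Ragna's issue by representation.
The 1/27 is divided into 3 equal shares of 1/81 among Sindre, Dagny, Tove.
Sindre is living and takes 1/81.
Dagny is living and takes 1/81.
Tove is living and takes 1/81.
Vidar is living and takes 1/27.
Ylva is living and takes 1/27.
Liv is living and takes 1/9.
Frida is living and takes 1/9.
Gudrun predeceased; the 1/3 allotted to Gudrun's branch passes to Gudrun's issue by representation.
The 1/3 is divided into 2 equal shares of 1/6 among Jorunn, Njord.
Jorunn is living and takes 1/6.
Njord is living and takes 1/6.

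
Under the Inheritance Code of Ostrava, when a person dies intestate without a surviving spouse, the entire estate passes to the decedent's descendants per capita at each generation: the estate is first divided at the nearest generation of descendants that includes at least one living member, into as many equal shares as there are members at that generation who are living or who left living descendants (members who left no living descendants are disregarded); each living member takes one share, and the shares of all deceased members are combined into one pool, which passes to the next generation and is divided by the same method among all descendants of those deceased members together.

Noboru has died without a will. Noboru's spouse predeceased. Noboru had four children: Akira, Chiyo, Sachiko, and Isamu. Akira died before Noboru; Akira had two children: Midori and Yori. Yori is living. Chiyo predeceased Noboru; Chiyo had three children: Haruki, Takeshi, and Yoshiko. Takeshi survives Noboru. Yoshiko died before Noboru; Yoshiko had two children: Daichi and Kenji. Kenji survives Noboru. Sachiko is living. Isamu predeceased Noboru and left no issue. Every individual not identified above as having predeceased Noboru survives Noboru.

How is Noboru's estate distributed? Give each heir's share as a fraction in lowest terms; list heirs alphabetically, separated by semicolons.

Daichi 1/15; Haruki 2/15; Kenji 1/15; Midori 2/15; Sachiko 1/3; Takeshi 2/15; Yori 2/15

There is no surviving spouse, so the entire estate passes to Noboru's descendants per capita at each generation.
At generation 1 (Akira, Chiyo, Sachiko) there are 3 shares of (1)/3 = 1/3 each.
Living: Sachiko — each takes 1/3.
Deceased: Akira and Chiyo. Their combined 2/3 is pooled and carried to generation 2.
At generation 2 (Midori, Yori, Haruki, Takeshi, Yoshiko) there are 5 shares of (2/3)/5 = 2/15 each.
Living: Midori, Yori, Haruki, and Takeshi — each takes 2/15.
Deceased: Yoshiko. That 2/15 share is carried to generation 3.
At generation 3 (Daichi, Kenji) there are 2 shares of (2/15)/2 = 1/15 each.
Living: Daichi and Kenji — each takes 1/15.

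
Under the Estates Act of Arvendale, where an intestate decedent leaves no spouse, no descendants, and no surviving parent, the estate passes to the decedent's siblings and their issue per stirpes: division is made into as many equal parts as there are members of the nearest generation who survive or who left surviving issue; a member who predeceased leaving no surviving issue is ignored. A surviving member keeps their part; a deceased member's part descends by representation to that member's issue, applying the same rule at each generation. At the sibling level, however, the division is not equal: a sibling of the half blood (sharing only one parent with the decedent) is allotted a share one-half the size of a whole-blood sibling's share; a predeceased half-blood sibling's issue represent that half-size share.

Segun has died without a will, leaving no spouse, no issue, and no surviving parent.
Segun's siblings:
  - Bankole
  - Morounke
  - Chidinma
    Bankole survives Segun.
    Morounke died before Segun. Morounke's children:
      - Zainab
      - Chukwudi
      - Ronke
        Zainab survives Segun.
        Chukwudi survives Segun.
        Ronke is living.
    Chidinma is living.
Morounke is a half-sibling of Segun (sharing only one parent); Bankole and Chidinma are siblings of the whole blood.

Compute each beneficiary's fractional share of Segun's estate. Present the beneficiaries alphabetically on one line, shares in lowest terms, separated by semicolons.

Bankole 2/5; Chidinma 2/5; Chukwudi 1/15; Ronke 1/15; Zainab 1/15

No spouse, descendants, or parent survives, so the estate passes to Segun's siblings per stirpes.
Half-blood siblings count for one-half the weight of whole-blood siblings at the initial division.
Dividing 1 in proportion to weights (total weight 5/2): Bankole (weight 1) → 2/5; Morounke (weight 1/2) → 1/5; Chidinma (weight 1) → 2/5.
Bankole is living and takes 2/5.
Morounke predeceased; the 1/5 allotted to Morounke's branch passes to Morounke's issue by representation.
The 1/5 is divided into 3 equal shares of 1/15 among Zainab, Chukwudi, Ronke.
Zainab is living and takes 1/15.
Chukwudi is living and takes 1/15.
Ronke is living and takes 1/15.
Chidinma is living and takes 2/5.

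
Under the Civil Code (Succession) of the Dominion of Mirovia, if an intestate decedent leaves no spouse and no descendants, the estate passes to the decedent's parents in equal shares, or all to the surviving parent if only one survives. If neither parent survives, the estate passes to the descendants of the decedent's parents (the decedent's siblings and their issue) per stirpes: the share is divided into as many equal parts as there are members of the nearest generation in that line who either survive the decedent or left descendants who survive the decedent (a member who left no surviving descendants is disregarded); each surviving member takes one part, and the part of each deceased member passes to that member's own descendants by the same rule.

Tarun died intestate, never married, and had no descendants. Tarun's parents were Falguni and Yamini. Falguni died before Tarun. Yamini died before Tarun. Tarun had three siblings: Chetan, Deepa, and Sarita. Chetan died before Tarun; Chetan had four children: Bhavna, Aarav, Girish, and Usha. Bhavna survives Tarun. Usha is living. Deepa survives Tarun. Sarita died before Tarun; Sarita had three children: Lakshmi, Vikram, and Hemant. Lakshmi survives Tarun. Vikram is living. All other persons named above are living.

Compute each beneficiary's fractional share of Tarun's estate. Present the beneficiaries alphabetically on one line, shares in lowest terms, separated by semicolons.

Aarav 1/12; Bhavna 1/12; Deepa 1/3; Girish 1/12; Hemant 1/9; Lakshmi 1/9; Usha 1/12; Vikram 1/9

Neither parent survives and there are no descendants, so the estate passes to Tarun's siblings and their issue per stirpes.
The estate is divided into 3 equal shares of 1/3 among Chetan, Deepa, Sarita.
Chetan predeceased; the 1/3 allotted to Chetan's branch passes to Chetan's issue by representation.
The 1/3 is divided into 4 equal shares of 1/12 among Bhavna, Aarav, Girish, Usha.
Bhavna is living and takes 1/12.
Aarav is living and takes 1/12.
Girish is living and takes 1/12.
Usha is living and takes 1/12.
Deepa is living and takes 1/3.
Sarita predeceased; the 1/3 allotted to Sarita's branch passes to Sarita's issue by representation.
The 1/3 is divided into 3 equal shares of 1/9 among Lakshmi, Vikram, Hemant.
Lakshmi is living and takes 1/9.
Vikram is living and takes 1/9.
Hemant is living and takes 1/9.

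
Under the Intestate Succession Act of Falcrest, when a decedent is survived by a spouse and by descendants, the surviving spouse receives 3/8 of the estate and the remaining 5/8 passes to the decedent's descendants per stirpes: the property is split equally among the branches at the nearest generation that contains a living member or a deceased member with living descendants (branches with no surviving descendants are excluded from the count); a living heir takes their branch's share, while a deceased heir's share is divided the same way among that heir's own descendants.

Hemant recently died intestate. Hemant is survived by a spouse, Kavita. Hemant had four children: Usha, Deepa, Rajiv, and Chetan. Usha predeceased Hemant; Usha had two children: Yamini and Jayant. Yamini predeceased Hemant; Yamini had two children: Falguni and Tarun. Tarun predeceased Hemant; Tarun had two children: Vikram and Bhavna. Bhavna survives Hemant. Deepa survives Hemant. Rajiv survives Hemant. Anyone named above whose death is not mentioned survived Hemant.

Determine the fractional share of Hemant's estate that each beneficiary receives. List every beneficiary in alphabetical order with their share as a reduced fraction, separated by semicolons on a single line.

Bhavna 5/256; Chetan 5/32; Deepa 5/32; Falguni 5/128; Jayant 5/64; Kavita 3/8; Rajiv 5/32; Vikram 5/256

Kavita, as surviving spouse, takes 3/8.
The remaining 5/8 passes to Hemant's descendants per stirpes.
The 5/8 is divided into 4 equal shares of 5/32 among Usha, Deepa, Rajiv, Chetan.
Usha predeceased; the 5/32 allotted to Usha's branch passes to Usha's issue by representation.
The 5/32 is divided into 2 equal shares of 5/64 among Yamini, Jayant.
Yamini predeceased; the 5/64 allotted to Yamini's branch passes to Yamini's issue by representation.
The 5/64 is divided into 2 equal shares of 5/128 among Falguni, Tarun.
Falguni is living and takes 5/128.
Tarun predeceased; the 5/128 allotted to Tarun's branch passes to Tarun's issue by representation.
The 5/128 is divided into 2 equal shares of 5/256 among Vikram, Bhavna.
Vikram is living and takes 5/256.
Bhavna is living and takes 5/256.
Jayant is living and takes 5/64.
Deepa is living and takes 5/32.
Rajiv is living and takes 5/32.
Chetan is living and takes 5/32.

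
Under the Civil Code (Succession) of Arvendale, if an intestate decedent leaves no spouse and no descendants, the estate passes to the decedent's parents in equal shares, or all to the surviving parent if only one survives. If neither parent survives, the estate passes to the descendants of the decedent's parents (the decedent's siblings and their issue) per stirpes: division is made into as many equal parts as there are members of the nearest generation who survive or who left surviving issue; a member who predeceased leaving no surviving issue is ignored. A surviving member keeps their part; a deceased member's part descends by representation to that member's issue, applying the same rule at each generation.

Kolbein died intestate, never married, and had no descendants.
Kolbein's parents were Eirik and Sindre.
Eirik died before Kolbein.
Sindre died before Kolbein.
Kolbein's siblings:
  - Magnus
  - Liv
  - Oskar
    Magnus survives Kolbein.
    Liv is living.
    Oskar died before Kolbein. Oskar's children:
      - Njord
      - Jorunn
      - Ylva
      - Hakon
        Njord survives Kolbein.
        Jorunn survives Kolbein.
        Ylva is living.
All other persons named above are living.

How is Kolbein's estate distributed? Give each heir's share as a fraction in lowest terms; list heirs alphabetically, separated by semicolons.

Neither parent survives and there are no descendants, so the estate passes to Kolbein's siblings and their issue per stirpes.
The estate is divided into 3 equal shares of 1/3 among Magnus, Liv, Oskar.
Magnus is living and takes 1/3.
Liv is living and takes 1/3.
Oskar predeceased; the 1/3 allotted to Oskar's branch passes to Oskar's issue by representation.
The 1/3 is divided into 4 equal shares of 1/12 among Njord, Jorunn, Ylva, Hakon.
Njord is living and takes 1/12.
Jorunn is living and takes 1/12.
Ylva is living and takes 1/12.
Hakon is living and takes 1/12.

Hakon 1/12; Jorunn 1/12; Liv 1/3; Magnus 1/3; Njord 1/12; Ylva 1/12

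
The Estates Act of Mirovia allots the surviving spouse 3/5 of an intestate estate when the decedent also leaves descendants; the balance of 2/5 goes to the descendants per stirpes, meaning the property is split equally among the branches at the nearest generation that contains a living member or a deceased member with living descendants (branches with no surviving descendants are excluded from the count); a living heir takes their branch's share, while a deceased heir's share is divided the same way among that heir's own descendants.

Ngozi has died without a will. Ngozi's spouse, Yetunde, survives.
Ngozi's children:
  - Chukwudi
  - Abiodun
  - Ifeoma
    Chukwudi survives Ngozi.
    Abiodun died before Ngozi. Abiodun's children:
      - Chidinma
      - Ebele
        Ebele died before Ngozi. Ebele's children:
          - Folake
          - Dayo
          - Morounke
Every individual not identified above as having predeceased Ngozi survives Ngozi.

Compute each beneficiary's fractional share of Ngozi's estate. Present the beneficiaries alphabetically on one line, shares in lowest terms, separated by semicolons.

Chidinma 1/15; Chukwudi 2/15; Dayo 1/45; Folake 1/45; Ifeoma 2/15; Morounke 1/45; Yetunde 3/5

Yetunde, as surviving spouse, takes 3/5.
The remaining 2/5 passes to Ngozi's descendants per stirpes.
The 2/5 is divided into 3 equal shares of 2/15 among Chukwudi, Abiodun, Ifeoma.
Chukwudi is living and takes 2/15.
Abiodun predeceased; the 2/15 allotted to Abiodun's branch passes to Abiodun's issue by representation.
The 2/15 is divided into 2 equal shares of 1/15 among Chidinma, Ebele.
Chidinma is living and takes 1/15.
Ebele predeceased; the 1/15 allotted to Ebele's branch passes to Ebele's issue by representation.
The 1/15 is divided into 3 equal shares of 1/45 among Folake, Dayo, Morounke.
Folake is living and takes 1/45.
Dayo is living and takes 1/45.
Morounke is living and takes 1/45.
Ifeoma is living and takes 2/15.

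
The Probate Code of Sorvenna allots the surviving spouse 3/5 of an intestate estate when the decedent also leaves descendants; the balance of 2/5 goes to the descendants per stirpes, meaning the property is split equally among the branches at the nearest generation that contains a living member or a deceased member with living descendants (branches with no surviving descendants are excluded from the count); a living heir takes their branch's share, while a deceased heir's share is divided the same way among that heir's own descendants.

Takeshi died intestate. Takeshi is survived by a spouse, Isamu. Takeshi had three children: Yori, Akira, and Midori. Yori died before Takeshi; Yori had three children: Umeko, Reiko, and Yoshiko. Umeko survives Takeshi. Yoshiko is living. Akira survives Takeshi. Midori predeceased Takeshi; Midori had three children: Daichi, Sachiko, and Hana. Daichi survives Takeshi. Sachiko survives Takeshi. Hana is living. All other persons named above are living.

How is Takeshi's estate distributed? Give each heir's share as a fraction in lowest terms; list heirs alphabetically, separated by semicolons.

Akira 2/15; Daichi 2/45; Hana 2/45; Isamu 3/5; Reiko 2/45; Sachiko 2/45; Umeko 2/45; Yoshiko 2/45

Isamu, as surviving spouse, takes 3/5.
The remaining 2/5 passes to Takeshi's descendants per stirpes.
The 2/5 is divided into 3 equal shares of 2/15 among Yori, Akira, Midori.
Yori predeceased; the 2/15 allotted to Yori's branch passes to Yori's issue by representation.
The 2/15 is divided into 3 equal shares of 2/45 among Umeko, Reiko, Yoshiko.
Umeko is living and takes 2/45.
Reiko is living and takes 2/45.
Yoshiko is living and takes 2/45.
Akira is living and takes 2/15.
Midori predeceased; the 2/15 allotted to Midori's branch passes to Midori's issue by representation.
The 2/15 is divided into 3 equal shares of 2/45 among Daichi, Sachiko, Hana.
Daichi is living and takes 2/45.
Sachiko is living and takes 2/45.
Hana is living and takes 2/45.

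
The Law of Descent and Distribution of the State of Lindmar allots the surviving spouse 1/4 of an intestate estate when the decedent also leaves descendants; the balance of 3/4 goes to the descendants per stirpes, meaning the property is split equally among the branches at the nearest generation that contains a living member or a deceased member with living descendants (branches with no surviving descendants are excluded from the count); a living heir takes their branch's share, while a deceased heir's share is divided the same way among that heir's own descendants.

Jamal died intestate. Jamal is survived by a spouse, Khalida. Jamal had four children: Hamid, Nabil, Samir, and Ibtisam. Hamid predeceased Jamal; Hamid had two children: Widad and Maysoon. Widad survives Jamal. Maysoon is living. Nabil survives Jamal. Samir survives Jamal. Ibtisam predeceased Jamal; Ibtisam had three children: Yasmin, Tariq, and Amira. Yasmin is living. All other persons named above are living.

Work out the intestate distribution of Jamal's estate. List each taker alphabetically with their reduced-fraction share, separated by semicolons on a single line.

Khalida, as surviving spouse, takes 1/4.
The remaining 3/4 passes to Jamal's descendants per stirpes.
The 3/4 is divided into 4 equal shares of 3/16 among Hamid, Nabil, Samir, Ibtisam.
Hamid predeceased; the 3/16 allotted to Hamid's branch passes to Hamid's issue by representation.
The 3/16 is divided into 2 equal shares of 3/32 among Widad, Maysoon.
Widad is living and takes 3/32.
Maysoon is living and takes 3/32.
Nabil is living and takes 3/16.
Samir is living and takes 3/16.
Ibtisam predeceased; the 3/16 allotted to Ibtisam's branch passes to Ibtisam's issue by representation.
The 3/16 is divided into 3 equal shares of 1/16 among Yasmin, Tariq, Amira.
Yasmin is living and takes 1/16.
Tariq is living and takes 1/16.
Amira is living and takes 1/16.

Amira 1/16; Khalida 1/4; Maysoon 3/32; Nabil 3/16; Samir 3/16; Tariq 1/16; Widad 3/32; Yasmin 1/16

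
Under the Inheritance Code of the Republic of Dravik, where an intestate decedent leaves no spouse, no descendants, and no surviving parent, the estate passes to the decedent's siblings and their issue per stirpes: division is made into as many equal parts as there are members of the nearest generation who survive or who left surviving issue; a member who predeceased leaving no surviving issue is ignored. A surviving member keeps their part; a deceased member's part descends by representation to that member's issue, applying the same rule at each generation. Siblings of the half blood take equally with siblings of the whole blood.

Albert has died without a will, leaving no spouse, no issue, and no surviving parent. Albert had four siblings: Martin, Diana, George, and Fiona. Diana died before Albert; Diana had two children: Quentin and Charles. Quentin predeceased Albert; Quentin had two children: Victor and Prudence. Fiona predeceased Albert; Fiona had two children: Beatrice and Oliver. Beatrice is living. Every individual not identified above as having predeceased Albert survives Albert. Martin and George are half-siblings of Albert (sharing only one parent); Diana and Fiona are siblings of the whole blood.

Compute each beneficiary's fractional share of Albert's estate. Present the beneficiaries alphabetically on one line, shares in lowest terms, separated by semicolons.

Beatrice 1/8; Charles 1/8; George 1/4; Martin 1/4; Oliver 1/8; Prudence 1/16; Victor 1/16

No spouse, descendants, or parent survives, so the estate passes to Albert's siblings per stirpes.
Half-blood and whole-blood siblings take equally under the stated rule.
The estate is divided into 4 equal shares of 1/4 among Martin, Diana, George, Fiona.
Martin is living and takes 1/4.
Diana predeceased; the 1/4 allotted to Diana's branch passes to Diana's issue by representation.
The 1/4 is divided into 2 equal shares of 1/8 among Quentin, Charles.
Quentin predeceased; the 1/8 allotted to Quentin's branch passes to Quentin's issue by representation.
The 1/8 is divided into 2 equal shares of 1/16 among Victor, Prudence.
Victor is living and takes 1/16.
Prudence is living and takes 1/16.
Charles is living and takes 1/8.
George is living and takes 1/4.
Fiona predeceased; the 1/4 allotted to Fiona's branch passes to Fiona's issue by representation.
The 1/4 is divided into 2 equal shares of 1/8 among Beatrice, Oliver.
Beatrice is living and takes 1/8.
Oliver is living and takes 1/8.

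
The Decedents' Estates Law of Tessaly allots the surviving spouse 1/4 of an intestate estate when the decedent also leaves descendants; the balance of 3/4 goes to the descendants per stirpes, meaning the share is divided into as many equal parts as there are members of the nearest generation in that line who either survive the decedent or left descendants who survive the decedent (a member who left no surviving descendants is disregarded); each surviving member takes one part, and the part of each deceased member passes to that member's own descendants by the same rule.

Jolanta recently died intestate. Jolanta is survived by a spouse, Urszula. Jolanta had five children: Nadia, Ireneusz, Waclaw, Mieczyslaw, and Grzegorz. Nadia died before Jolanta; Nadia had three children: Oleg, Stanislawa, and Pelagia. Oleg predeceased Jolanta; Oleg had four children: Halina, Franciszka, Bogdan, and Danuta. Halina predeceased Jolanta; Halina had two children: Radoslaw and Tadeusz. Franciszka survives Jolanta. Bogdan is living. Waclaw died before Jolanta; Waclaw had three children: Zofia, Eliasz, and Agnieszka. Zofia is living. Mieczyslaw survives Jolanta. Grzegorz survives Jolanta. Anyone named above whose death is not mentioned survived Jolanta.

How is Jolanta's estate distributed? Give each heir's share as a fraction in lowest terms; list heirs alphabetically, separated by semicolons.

Urszula, as surviving spouse, takes 1/4.
The remaining 3/4 passes to Jolanta's descendants per stirpes.
The 3/4 is divided into 5 equal shares of 3/20 among Nadia, Ireneusz, Waclaw, Mieczyslaw, Grzegorz.
Nadia predeceased; the 3/20 allotted to Nadia's branch passes to Nadia's issue by representation.
The 3/20 is divided into 3 equal shares of 1/20 among Oleg, Stanislawa, Pelagia.
Oleg predeceased; the 1/20 allotted to Oleg's branch passes to Oleg's issue by representation.
The 1/20 is divided into 4 equal shares of 1/80 among Halina, Franciszka, Bogdan, Danuta.
Halina predeceased; the 1/80 allotted to Halina's branch passes to Halina's issue by representation.
The 1/80 is divided into 2 equal shares of 1/160 among Radoslaw, Tadeusz.
Radoslaw is living and takes 1/160.
Tadeusz is living and takes 1/160.
Franciszka is living and takes 1/80.
Bogdan is living and takes 1/80.
Danuta is living and takes 1/80.
Stanislawa is living and takes 1/20.
Pelagia is living and takes 1/20.
Ireneusz is living and takes 3/20.
Waclaw predeceased; the 3/20 allotted to Waclaw's branch passes to Waclaw's issue by representation.
The 3/20 is divided into 3 equal shares of 1/20 among Zofia, Eliasz, Agnieszka.
Zofia is living and takes 1/20.
Eliasz is living and takes 1/20.
Agnieszka is living and takes 1/20.
Mieczyslaw is living and takes 3/20.
Grzegorz is living and takes 3/20.

Agnieszka 1/20; Bogdan 1/80; Danuta 1/80; Eliasz 1/20; Franciszka 1/80; Grzegorz 3/20; Ireneusz 3/20; Mieczyslaw 3/20; Pelagia 1/20; Radoslaw 1/160; Stanislawa 1/20; Tadeusz 1/160; Urszula 1/4; Zofia 1/20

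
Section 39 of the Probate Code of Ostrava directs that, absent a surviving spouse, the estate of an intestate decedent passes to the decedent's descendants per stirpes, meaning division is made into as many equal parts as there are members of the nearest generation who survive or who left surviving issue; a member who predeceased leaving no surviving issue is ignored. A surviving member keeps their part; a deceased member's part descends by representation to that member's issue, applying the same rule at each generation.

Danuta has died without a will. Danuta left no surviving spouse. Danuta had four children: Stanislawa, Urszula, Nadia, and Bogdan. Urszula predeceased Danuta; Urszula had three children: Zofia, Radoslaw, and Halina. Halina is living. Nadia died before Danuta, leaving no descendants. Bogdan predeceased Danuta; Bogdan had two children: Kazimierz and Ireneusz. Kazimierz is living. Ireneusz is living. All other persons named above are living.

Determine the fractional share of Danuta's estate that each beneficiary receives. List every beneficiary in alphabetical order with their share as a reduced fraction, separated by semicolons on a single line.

Halina 1/9; Ireneusz 1/6; Kazimierz 1/6; Radoslaw 1/9; Stanislawa 1/3; Zofia 1/9

There is no surviving spouse, so the entire estate passes to Danuta's descendants per stirpes.
Nadia left no surviving issue, so that branch lapses and is disregarded.
The estate is divided into 3 equal shares of 1/3 among Stanislawa, Urszula, Bogdan.
Stanislawa is living and takes 1/3.
Urszula predeceased; the 1/3 allotted to Urszula's branch passes to Urszula's issue by representation.
The 1/3 is divided into 3 equal shares of 1/9 among Zofia, Radoslaw, Halina.
Zofia is living and takes 1/9.
Radoslaw is living and takes 1/9.
Halina is living and takes 1/9.
Bogdan predeceased; the 1/3 allotted to Bogdan's branch passes to Bogdan's issue by representation.
The 1/3 is divided into 2 equal shares of 1/6 among Kazimierz, Ireneusz.
Kazimierz is living and takes 1/6.
Ireneusz is living and takes 1/6.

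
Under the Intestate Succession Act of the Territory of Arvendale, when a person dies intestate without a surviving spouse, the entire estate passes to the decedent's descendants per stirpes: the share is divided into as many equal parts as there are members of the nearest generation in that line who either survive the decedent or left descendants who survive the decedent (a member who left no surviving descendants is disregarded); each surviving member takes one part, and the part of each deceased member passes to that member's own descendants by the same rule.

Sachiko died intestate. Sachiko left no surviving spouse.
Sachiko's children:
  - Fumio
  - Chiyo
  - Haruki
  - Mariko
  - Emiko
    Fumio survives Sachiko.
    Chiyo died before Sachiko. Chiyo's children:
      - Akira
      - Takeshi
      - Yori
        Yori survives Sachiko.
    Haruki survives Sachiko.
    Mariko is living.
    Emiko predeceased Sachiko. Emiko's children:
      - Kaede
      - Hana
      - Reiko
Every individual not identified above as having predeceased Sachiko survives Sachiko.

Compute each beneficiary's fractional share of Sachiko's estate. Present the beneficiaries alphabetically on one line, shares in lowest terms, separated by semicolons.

There is no surviving spouse, so the entire estate passes to Sachiko's descendants per stirpes.
The estate is divided into 5 equal shares of 1/5 among Fumio, Chiyo, Haruki, Mariko, Emiko.
Fumio is living and takes 1/5.
Chiyo predeceased; the 1/5 allotted to Chiyo's branch passes to Chiyo's issue by representation.
The 1/5 is divided into 3 equal shares of 1/15 among Akira, Takeshi, Yori.
Akira is living and takes 1/15.
Takeshi is living and takes 1/15.
Yori is living and takes 1/15.
Haruki is living and takes 1/5.
Mariko is living and takes 1/5.
Emiko predeceased; the 1/5 allotted to Emiko's branch passes to Emiko's issue by representation.
The 1/5 is divided into 3 equal shares of 1/15 among Kaede, Hana, Reiko.
Kaede is living and takes 1/15.
Hana is living and takes 1/15.
Reiko is living and takes 1/15.

Akira 1/15; Fumio 1/5; Hana 1/15; Haruki 1/5; Kaede 1/15; Mariko 1/5; Reiko 1/15; Takeshi 1/15; Yori 1/15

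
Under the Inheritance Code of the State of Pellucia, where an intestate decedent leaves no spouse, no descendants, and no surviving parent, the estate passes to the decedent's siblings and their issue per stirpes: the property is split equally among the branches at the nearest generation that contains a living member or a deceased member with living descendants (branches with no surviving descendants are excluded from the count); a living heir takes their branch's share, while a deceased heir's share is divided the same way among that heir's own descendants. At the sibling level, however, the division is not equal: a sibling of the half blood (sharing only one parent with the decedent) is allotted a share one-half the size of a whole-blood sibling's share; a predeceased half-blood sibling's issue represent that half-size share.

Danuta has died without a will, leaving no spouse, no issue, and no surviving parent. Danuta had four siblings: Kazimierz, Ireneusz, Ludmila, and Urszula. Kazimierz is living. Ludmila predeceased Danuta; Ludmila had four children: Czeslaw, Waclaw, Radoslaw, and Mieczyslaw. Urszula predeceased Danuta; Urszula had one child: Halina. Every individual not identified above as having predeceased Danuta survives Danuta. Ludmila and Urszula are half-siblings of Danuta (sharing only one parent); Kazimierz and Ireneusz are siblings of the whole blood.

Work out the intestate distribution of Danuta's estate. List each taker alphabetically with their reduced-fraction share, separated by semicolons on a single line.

Czeslaw 1/24; Halina 1/6; Ireneusz 1/3; Kazimierz 1/3; Mieczyslaw 1/24; Radoslaw 1/24; Waclaw 1/24

No spouse, descendants, or parent survives, so the estate passes to Danuta's siblings per stirpes.
Half-blood siblings count for one-half the weight of whole-blood siblings at the initial division.
Dividing 1 in proportion to weights (total weight 3): Kazimierz (weight 1) → 1/3; Ireneusz (weight 1) → 1/3; Ludmila (weight 1/2) → 1/6; Urszula (weight 1/2) → 1/6.
Kazimierz is living and takes 1/3.
Ireneusz is living and takes 1/3.
Ludmila predeceased; the 1/6 allotted to Ludmila's branch passes to Ludmila's issue by representation.
The 1/6 is divided into 4 equal shares of 1/24 among Czeslaw, Waclaw, Radoslaw, Mieczyslaw.
Czeslaw is living and takes 1/24.
Waclaw is living and takes 1/24.
Radoslaw is living and takes 1/24.
Mieczyslaw is living and takes 1/24.
Urszula predeceased; the 1/6 allotted to Urszula's branch passes to Urszula's issue by representation.
Halina is the sole taker at this level and receives the full 1/6.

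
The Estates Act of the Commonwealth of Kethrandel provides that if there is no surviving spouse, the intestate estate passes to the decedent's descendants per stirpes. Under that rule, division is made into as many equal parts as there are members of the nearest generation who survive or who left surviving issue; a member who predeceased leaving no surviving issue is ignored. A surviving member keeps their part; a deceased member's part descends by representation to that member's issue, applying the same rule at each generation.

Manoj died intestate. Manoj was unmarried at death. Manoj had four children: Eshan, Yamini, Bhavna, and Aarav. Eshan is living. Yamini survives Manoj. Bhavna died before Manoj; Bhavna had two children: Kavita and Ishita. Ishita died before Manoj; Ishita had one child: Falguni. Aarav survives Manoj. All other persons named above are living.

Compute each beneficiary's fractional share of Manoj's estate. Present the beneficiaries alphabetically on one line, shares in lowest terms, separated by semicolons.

There is no surviving spouse, so the entire estate passes to Manoj's descendants per stirpes.
The estate is divided into 4 equal shares of 1/4 among Eshan, Yamini, Bhavna, Aarav.
Eshan is living and takes 1/4.
Yamini is living and takes 1/4.
Bhavna predeceased; the 1/4 allotted to Bhavna's branch passes to Bhavna's issue by representation.
The 1/4 is divided into 2 equal shares of 1/8 among Kavita, Ishita.
Kavita is living and takes 1/8.
Ishita predeceased; the 1/8 allotted to Ishita's branch passes to Ishita's issue by representation.
Falguni is the sole taker at this level and receives the full 1/8.
Aarav is living and takes 1/4.

Aarav 1/4; Eshan 1/4; Falguni 1/8; Kavita 1/8; Yamini 1/4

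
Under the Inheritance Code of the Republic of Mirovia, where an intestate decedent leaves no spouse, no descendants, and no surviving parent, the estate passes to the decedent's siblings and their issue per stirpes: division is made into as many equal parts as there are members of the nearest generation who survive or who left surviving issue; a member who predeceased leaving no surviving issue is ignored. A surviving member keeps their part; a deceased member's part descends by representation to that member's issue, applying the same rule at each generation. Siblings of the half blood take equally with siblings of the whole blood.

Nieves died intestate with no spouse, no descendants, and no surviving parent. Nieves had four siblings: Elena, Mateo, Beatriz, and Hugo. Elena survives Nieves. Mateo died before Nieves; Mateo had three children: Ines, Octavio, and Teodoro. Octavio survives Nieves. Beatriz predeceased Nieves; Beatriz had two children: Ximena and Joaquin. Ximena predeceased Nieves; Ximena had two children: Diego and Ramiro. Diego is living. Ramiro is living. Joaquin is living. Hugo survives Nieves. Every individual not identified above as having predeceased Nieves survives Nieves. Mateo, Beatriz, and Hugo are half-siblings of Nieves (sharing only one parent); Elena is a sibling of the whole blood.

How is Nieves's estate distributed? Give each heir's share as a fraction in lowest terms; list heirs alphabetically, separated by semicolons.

No spouse, descendants, or parent survives, so the estate passes to Nieves's siblings per stirpes.
Half-blood and whole-blood siblings take equally under the stated rule.
The estate is divided into 4 equal shares of 1/4 among Elena, Mateo, Beatriz, Hugo.
Elena is living and takes 1/4.
Mateo predeceased; the 1/4 allotted to Mateo's branch passes to Mateo's issue by representation.
The 1/4 is divided into 3 equal shares of 1/12 among Ines, Octavio, Teodoro.
Ines is living and takes 1/12.
Octavio is living and takes 1/12.
Teodoro is living and takes 1/12.
Beatriz predeceased; the 1/4 allotted to Beatriz's branch passes to Beatriz's issue by representation.
The 1/4 is divided into 2 equal shares of 1/8 among Ximena, Joaquin.
Ximena predeceased; the 1/8 allotted to Ximena's branch passes to Ximena's issue by representation.
The 1/8 is divided into 2 equal shares of 1/16 among Diego, Ramiro.
Diego is living and takes 1/16.
Ramiro is living and takes 1/16.
Joaquin is living and takes 1/8.
Hugo is living and takes 1/4.

Diego 1/16; Elena 1/4; Hugo 1/4; Ines 1/12; Joaquin 1/8; Octavio 1/12; Ramiro 1/16; Teodoro 1/12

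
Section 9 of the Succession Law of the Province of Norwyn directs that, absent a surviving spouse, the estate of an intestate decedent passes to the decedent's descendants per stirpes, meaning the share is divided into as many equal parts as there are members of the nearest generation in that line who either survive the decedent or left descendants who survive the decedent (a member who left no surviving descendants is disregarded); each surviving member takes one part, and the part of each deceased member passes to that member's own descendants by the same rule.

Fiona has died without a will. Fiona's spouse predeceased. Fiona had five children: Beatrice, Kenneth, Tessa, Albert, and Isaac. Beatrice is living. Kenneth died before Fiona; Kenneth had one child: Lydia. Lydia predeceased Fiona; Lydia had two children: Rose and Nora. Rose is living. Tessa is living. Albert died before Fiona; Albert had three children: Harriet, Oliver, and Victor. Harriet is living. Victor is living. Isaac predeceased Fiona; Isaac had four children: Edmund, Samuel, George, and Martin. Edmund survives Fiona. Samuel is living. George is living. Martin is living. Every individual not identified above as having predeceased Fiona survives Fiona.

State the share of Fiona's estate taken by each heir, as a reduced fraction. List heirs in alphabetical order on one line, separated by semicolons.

Beatrice 1/5; Edmund 1/20; George 1/20; Harriet 1/15; Martin 1/20; Nora 1/10; Oliver 1/15; Rose 1/10; Samuel 1/20; Tessa 1/5; Victor 1/15

There is no surviving spouse, so the entire estate passes to Fiona's descendants per stirpes.
The estate is divided into 5 equal shares of 1/5 among Beatrice, Kenneth, Tessa, Albert, Isaac.
Beatrice is living and takes 1/5.
Kenneth predeceased; the 1/5 allotted to Kenneth's branch passes to Kenneth's issue by representation.
Lydia's line is the sole branch at this level, so the full 1/5 passes to Lydia's issue by representation.
The 1/5 is divided into 2 equal shares of 1/10 among Rose, Nora.
Rose is living and takes 1/10.
Nora is living and takes 1/10.
Tessa is living and takes 1/5.
Albert predeceased; the 1/5 allotted to Albert's branch passes to Albert's issue by representation.
The 1/5 is divided into 3 equal shares of 1/15 among Harriet, Oliver, Victor.
Harriet is living and takes 1/15.
Oliver is living and takes 1/15.
Victor is living and takes 1/15.
Isaac predeceased; the 1/5 allotted to Isaac's branch passes to Isaac's issue by representation.
The 1/5 is divided into 4 equal shares of 1/20 among Edmund, Samuel, George, Martin.
Edmund is living and takes 1/20.
Samuel is living and takes 1/20.
George is living and takes 1/20.
Martin is living and takes 1/20.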